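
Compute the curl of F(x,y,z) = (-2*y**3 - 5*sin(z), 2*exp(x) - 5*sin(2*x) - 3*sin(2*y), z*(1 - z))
(0, -5*cos(z), 6*y**2 + 2*exp(x) - 10*cos(2*x))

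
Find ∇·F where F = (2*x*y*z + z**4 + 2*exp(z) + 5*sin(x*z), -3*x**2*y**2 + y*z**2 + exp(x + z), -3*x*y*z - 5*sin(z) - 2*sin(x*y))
-6*x**2*y - 3*x*y + 2*y*z + z**2 + 5*z*cos(x*z) - 5*cos(z)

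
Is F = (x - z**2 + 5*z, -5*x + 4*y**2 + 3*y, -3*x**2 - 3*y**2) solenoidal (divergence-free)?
No, ∇·F = 8*y + 4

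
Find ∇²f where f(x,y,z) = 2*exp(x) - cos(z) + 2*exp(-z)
2*exp(x) + cos(z) + 2*exp(-z)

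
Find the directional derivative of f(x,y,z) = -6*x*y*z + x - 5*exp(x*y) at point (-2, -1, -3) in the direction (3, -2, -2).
5*sqrt(17)*(9 - exp(2))/17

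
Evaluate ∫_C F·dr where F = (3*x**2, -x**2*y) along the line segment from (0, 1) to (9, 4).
1863/4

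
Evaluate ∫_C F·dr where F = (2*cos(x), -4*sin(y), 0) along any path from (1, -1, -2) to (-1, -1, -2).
-4*sin(1)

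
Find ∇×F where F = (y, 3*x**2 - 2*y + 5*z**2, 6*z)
(-10*z, 0, 6*x - 1)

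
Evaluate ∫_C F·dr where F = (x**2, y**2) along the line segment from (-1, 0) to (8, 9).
414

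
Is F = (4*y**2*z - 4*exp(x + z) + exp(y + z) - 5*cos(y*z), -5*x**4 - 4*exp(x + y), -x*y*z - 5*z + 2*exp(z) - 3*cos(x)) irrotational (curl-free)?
No, ∇×F = (-x*z, 4*y**2 + y*z + 5*y*sin(y*z) - 4*exp(x + z) + exp(y + z) - 3*sin(x), -20*x**3 - 8*y*z - 5*z*sin(y*z) - 4*exp(x + y) - exp(y + z))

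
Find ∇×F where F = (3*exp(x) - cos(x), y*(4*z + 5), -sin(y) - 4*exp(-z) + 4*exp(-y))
(-4*y - cos(y) - 4*exp(-y), 0, 0)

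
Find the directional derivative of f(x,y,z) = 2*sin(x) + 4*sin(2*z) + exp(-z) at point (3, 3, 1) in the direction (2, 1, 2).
2*(2*E*(4*cos(2) + cos(3)) - 1)*exp(-1)/3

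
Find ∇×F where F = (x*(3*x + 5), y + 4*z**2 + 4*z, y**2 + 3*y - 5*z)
(2*y - 8*z - 1, 0, 0)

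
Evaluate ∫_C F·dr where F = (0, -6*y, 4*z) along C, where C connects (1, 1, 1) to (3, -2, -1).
-9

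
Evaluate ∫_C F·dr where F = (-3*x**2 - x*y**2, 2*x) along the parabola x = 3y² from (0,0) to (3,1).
-28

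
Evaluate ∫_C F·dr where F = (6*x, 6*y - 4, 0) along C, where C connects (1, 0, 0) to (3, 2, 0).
28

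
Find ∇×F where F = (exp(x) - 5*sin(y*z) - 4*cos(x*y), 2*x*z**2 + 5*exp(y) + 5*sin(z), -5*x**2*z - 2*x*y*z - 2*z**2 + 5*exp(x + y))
(-6*x*z + 5*exp(x + y) - 5*cos(z), 10*x*z + 2*y*z - 5*y*cos(y*z) - 5*exp(x + y), -4*x*sin(x*y) + 2*z**2 + 5*z*cos(y*z))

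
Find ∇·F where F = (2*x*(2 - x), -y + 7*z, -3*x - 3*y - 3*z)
-4*x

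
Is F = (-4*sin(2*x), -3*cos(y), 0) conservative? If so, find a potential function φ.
Yes, F is conservative. φ = -3*sin(y) + 2*cos(2*x)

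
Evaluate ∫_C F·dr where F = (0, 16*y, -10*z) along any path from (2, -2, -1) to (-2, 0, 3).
-72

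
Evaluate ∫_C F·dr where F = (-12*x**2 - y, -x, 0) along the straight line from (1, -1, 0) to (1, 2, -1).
-3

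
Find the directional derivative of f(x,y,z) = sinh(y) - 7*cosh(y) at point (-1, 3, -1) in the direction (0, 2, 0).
-7*sinh(3) + cosh(3)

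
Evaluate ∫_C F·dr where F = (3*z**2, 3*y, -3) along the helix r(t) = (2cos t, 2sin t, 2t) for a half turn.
-24*pi**2 - 6*pi + 96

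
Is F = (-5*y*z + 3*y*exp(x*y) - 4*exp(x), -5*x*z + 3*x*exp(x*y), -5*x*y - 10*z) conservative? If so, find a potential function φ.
Yes, F is conservative. φ = -5*x*y*z - 5*z**2 - 4*exp(x) + 3*exp(x*y)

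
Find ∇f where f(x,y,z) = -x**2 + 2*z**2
(-2*x, 0, 4*z)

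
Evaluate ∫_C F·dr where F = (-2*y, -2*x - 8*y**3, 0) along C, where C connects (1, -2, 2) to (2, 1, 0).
22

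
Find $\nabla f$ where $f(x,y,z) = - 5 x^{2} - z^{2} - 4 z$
(-10*x, 0, -2*z - 4)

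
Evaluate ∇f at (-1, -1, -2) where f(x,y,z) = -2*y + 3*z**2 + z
(0, -2, -11)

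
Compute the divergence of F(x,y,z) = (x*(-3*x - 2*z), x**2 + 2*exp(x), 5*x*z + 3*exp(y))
-x - 2*z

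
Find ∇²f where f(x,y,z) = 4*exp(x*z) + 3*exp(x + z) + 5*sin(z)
4*x**2*exp(x*z) + 4*z**2*exp(x*z) + 6*exp(x + z) - 5*sin(z)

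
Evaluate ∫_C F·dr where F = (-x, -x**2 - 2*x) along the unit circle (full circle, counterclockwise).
-2*pi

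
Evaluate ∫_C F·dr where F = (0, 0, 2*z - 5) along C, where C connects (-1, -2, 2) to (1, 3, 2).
0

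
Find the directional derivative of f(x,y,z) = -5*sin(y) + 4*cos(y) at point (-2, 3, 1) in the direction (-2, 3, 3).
-3*sqrt(22)*(5*cos(3) + 4*sin(3))/22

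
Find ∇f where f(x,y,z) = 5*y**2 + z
(0, 10*y, 1)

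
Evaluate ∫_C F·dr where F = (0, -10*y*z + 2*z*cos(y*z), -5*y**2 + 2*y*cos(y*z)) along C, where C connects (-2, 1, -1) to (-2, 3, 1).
-50 + 2*sin(3) + 2*sin(1)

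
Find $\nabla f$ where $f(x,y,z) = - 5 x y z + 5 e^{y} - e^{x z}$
(z*(-5*y - exp(x*z)), -5*x*z + 5*exp(y), x*(-5*y - exp(x*z)))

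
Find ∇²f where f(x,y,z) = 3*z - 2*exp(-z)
-2*exp(-z)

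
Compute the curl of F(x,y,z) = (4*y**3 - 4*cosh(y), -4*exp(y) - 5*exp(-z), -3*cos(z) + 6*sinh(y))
(6*cosh(y) - 5*exp(-z), 0, -12*y**2 + 4*sinh(y))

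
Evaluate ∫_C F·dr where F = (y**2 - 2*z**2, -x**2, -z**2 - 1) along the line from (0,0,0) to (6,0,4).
-268/3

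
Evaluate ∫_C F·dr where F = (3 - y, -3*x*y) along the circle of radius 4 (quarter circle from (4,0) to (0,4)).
-76 + 4*pi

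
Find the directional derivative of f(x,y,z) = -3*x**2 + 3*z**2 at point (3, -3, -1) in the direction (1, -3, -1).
-12*sqrt(11)/11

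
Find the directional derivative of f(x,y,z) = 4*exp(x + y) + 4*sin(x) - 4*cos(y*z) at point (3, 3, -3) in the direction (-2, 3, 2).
4*sqrt(17)*(3*sin(9) - 2*cos(3) + exp(6))/17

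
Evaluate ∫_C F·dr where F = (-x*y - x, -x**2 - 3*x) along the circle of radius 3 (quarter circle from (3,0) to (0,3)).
-27*pi/4 - 9/2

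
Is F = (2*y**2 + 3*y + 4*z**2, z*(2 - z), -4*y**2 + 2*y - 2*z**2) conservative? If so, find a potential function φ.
No, ∇×F = (-8*y + 2*z, 8*z, -4*y - 3) ≠ 0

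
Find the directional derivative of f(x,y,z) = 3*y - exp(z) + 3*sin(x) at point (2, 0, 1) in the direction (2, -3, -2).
sqrt(17)*(-9 + 6*cos(2) + 2*E)/17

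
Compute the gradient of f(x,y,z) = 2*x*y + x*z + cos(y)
(2*y + z, 2*x - sin(y), x)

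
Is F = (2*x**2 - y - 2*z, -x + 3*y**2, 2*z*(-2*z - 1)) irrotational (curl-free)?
No, ∇×F = (0, -2, 0)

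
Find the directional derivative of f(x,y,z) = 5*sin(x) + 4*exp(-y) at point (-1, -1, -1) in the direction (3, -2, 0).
sqrt(13)*(15*cos(1) + 8*E)/13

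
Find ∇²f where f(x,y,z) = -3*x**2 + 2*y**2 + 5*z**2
8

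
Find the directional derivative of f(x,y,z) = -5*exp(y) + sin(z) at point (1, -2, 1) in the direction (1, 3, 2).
sqrt(14)*(-15 + 2*exp(2)*cos(1))*exp(-2)/14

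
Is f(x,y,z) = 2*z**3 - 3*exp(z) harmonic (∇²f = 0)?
No, ∇²f = 12*z - 3*exp(z)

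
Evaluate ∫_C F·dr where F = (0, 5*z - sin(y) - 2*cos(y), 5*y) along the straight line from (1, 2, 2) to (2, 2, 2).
0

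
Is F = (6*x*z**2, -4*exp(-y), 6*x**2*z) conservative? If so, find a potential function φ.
Yes, F is conservative. φ = 3*x**2*z**2 + 4*exp(-y)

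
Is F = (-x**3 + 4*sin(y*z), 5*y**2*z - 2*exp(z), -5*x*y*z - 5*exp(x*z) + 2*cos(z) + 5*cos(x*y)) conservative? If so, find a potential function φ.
No, ∇×F = (-5*x*z - 5*x*sin(x*y) - 5*y**2 + 2*exp(z), 5*y*z + 5*y*sin(x*y) + 4*y*cos(y*z) + 5*z*exp(x*z), -4*z*cos(y*z)) ≠ 0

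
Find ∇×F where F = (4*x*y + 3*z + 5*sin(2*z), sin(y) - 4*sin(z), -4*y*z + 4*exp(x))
(-4*z + 4*cos(z), -4*exp(x) + 10*cos(2*z) + 3, -4*x)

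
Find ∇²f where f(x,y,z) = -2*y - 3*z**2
-6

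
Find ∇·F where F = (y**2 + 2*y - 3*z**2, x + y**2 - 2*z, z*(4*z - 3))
2*y + 8*z - 3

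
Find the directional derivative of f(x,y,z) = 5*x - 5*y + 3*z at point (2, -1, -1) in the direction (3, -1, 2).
13*sqrt(14)/7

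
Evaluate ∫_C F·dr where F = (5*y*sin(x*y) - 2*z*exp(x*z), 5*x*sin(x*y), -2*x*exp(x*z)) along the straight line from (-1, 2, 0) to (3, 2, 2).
-2*exp(6) - 5*cos(6) + 5*cos(2) + 2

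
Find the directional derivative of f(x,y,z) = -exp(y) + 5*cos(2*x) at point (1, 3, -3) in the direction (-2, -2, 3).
2*sqrt(17)*(10*sin(2) + exp(3))/17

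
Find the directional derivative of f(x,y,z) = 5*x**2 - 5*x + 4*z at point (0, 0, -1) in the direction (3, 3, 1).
-11*sqrt(19)/19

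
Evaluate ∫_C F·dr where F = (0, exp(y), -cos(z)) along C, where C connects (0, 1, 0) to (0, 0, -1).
-E + sin(1) + 1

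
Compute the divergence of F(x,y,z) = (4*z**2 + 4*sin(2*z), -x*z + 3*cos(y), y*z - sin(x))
y - 3*sin(y)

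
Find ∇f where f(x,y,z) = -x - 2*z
(-1, 0, -2)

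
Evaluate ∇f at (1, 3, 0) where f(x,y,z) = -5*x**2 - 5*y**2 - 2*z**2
(-10, -30, 0)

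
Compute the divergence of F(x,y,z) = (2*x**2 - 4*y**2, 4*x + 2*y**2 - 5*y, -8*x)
4*x + 4*y - 5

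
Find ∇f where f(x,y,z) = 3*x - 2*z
(3, 0, -2)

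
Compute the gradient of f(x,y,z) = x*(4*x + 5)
(8*x + 5, 0, 0)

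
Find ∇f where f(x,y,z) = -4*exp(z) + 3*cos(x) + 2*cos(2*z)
(-3*sin(x), 0, -4*exp(z) - 4*sin(2*z))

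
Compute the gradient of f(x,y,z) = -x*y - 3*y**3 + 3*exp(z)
(-y, -x - 9*y**2, 3*exp(z))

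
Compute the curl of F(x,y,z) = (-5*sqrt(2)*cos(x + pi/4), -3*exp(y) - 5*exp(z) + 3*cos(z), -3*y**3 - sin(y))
(-9*y**2 + 5*exp(z) + 3*sin(z) - cos(y), 0, 0)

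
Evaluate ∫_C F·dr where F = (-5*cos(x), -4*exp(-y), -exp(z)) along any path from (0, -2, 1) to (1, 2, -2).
-4*exp(2) - 5*sin(1) + 3*exp(-2) + E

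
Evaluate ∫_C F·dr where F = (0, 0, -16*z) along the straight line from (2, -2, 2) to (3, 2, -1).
24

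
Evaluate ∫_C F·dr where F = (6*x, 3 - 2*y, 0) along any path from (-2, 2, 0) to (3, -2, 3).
3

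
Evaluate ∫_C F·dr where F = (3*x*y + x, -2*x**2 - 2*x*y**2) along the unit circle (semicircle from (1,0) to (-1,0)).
-pi/4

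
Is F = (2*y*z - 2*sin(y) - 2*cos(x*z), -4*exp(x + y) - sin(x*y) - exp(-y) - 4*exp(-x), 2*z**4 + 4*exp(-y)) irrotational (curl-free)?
No, ∇×F = (-4*exp(-y), 2*x*sin(x*z) + 2*y, -y*cos(x*y) - 2*z - 4*exp(x + y) + 2*cos(y) + 4*exp(-x))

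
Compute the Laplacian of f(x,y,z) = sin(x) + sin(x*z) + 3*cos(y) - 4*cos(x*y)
-x**2*sin(x*z) + 4*x**2*cos(x*y) + 4*y**2*cos(x*y) - z**2*sin(x*z) - sin(x) - 3*cos(y)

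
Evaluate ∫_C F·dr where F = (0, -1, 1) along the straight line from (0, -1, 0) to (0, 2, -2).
-5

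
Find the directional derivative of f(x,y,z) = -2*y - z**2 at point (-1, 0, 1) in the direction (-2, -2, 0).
sqrt(2)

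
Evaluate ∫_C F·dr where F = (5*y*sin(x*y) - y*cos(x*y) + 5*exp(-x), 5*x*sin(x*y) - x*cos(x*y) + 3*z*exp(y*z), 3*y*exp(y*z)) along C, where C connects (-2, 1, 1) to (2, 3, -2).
-3*E - 5*cos(6) + 5*cos(2) - sin(2) - 5*exp(-2) + 3*exp(-6) - sin(6) + 5*exp(2)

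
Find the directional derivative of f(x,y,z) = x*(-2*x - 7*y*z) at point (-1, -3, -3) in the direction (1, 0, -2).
-17*sqrt(5)/5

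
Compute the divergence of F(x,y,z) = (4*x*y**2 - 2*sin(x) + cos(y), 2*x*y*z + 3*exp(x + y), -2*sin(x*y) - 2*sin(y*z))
2*x*z + 4*y**2 - 2*y*cos(y*z) + 3*exp(x + y) - 2*cos(x)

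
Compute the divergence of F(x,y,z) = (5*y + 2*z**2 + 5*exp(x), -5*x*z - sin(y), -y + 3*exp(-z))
5*exp(x) - cos(y) - 3*exp(-z)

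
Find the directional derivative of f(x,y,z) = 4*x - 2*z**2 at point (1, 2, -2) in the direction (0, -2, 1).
8*sqrt(5)/5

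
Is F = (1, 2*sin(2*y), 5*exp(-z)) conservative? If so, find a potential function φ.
Yes, F is conservative. φ = x - cos(2*y) - 5*exp(-z)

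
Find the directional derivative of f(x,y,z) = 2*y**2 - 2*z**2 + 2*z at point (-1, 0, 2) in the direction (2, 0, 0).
0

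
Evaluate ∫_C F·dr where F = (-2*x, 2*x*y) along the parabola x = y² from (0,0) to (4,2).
-8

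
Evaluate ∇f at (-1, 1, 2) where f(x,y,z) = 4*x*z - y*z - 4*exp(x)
(8 - 4*exp(-1), -2, -5)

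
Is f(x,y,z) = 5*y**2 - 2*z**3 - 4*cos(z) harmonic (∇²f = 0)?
No, ∇²f = -12*z + 4*cos(z) + 10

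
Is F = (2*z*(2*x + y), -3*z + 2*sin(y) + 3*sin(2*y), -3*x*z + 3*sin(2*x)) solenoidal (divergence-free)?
No, ∇·F = -3*x + 4*z + 2*cos(y) + 6*cos(2*y)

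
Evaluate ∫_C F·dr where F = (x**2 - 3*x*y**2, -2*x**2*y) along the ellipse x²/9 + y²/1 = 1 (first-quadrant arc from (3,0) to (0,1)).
-27/4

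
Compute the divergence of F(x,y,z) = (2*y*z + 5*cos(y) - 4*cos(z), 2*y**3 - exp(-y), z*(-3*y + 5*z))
6*y**2 - 3*y + 10*z + exp(-y)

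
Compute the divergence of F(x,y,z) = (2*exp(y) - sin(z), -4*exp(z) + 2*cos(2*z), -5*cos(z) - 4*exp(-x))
5*sin(z)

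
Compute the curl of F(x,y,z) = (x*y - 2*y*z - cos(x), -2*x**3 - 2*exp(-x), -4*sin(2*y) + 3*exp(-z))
(-8*cos(2*y), -2*y, -6*x**2 - x + 2*z + 2*exp(-x))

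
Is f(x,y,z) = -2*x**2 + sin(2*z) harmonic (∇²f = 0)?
No, ∇²f = -4*sin(2*z) - 4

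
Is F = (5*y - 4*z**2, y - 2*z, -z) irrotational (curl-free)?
No, ∇×F = (2, -8*z, -5)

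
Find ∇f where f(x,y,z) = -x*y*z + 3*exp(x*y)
(y*(-z + 3*exp(x*y)), x*(-z + 3*exp(x*y)), -x*y)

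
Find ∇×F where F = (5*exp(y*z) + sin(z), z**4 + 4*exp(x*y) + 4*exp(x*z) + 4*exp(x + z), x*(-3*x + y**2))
(2*x*y - 4*x*exp(x*z) - 4*z**3 - 4*exp(x + z), 6*x - y**2 + 5*y*exp(y*z) + cos(z), 4*y*exp(x*y) + 4*z*exp(x*z) - 5*z*exp(y*z) + 4*exp(x + z))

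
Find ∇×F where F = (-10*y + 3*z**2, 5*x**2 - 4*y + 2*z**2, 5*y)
(5 - 4*z, 6*z, 10*x + 10)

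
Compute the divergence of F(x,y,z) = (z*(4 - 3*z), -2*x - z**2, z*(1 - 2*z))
1 - 4*z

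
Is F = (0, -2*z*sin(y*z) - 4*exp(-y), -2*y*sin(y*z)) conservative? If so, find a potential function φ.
Yes, F is conservative. φ = 2*cos(y*z) + 4*exp(-y)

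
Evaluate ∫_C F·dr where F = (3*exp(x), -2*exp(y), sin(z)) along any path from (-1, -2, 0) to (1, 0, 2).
-3*exp(-1) - 1 + 2*exp(-2) - cos(2) + 3*E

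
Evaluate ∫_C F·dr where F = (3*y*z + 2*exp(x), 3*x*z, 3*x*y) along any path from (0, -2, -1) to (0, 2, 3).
0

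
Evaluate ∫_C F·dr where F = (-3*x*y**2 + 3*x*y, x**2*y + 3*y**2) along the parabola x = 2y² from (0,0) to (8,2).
-776/15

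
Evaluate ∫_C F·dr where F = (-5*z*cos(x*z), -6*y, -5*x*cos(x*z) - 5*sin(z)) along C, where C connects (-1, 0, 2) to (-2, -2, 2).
-12 - 5*sin(2) + 5*sin(4)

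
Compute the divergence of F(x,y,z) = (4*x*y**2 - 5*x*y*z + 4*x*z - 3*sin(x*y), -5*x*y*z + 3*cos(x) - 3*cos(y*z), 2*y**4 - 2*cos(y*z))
-5*x*z + 4*y**2 - 5*y*z + 2*y*sin(y*z) - 3*y*cos(x*y) + 3*z*sin(y*z) + 4*z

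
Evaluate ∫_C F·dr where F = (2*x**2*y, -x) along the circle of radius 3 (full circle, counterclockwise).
-99*pi/2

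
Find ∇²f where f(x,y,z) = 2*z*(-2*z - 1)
-8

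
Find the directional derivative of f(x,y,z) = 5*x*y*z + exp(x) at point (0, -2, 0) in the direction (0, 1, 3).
0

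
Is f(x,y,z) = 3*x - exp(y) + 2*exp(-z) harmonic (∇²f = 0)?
No, ∇²f = -exp(y) + 2*exp(-z)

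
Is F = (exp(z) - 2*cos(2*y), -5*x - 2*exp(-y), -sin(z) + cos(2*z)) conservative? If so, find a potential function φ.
No, ∇×F = (0, exp(z), -4*sin(2*y) - 5) ≠ 0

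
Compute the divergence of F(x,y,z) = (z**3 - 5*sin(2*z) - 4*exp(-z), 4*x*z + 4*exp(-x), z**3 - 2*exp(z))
3*z**2 - 2*exp(z)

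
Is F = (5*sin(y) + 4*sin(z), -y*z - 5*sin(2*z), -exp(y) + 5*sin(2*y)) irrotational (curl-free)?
No, ∇×F = (y - exp(y) + 10*cos(2*y) + 10*cos(2*z), 4*cos(z), -5*cos(y))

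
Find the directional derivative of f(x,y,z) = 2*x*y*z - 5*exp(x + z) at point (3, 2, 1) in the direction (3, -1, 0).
3*sqrt(10)*(2 - 5*exp(4))/10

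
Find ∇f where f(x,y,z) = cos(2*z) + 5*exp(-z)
(0, 0, -2*sin(2*z) - 5*exp(-z))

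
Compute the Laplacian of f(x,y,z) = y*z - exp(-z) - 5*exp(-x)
-exp(-z) - 5*exp(-x)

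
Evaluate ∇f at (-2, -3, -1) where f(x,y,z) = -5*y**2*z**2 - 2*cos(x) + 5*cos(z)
(-2*sin(2), 30, 5*sin(1) + 90)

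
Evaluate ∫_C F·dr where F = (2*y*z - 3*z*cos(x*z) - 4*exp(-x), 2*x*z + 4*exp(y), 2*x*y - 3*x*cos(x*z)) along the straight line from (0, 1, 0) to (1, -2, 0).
-4*E - 4 + 4*exp(-2) + 4*exp(-1)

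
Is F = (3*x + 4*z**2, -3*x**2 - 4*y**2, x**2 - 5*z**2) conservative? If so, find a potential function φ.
No, ∇×F = (0, -2*x + 8*z, -6*x) ≠ 0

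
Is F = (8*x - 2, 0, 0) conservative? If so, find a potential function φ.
Yes, F is conservative. φ = 2*x*(2*x - 1)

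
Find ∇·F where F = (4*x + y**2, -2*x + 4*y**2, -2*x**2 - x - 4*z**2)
8*y - 8*z + 4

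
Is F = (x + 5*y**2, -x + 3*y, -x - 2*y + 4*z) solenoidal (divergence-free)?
No, ∇·F = 8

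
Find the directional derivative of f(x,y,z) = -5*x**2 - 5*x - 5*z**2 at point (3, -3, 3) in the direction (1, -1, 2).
-95*sqrt(6)/6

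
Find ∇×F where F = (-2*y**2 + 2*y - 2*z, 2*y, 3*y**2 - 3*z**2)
(6*y, -2, 4*y - 2)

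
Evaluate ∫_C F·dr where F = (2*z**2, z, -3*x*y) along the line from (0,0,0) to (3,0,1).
2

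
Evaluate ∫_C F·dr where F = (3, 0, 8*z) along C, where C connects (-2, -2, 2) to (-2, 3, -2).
0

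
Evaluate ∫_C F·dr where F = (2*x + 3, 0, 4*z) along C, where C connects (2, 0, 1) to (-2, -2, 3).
4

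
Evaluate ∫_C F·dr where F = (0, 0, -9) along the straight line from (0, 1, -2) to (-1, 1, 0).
-18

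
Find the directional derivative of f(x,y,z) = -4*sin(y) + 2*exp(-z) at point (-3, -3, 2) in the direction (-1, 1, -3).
2*sqrt(11)*(3 - 2*exp(2)*cos(3))*exp(-2)/11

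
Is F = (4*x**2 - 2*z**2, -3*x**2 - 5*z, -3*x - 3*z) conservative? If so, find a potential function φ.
No, ∇×F = (5, 3 - 4*z, -6*x) ≠ 0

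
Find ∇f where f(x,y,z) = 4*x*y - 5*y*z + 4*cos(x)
(4*y - 4*sin(x), 4*x - 5*z, -5*y)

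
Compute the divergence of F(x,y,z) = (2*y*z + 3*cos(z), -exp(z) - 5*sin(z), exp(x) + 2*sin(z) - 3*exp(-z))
2*cos(z) + 3*exp(-z)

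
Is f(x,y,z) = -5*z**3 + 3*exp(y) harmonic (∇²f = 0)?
No, ∇²f = -30*z + 3*exp(y)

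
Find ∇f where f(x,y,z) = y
(0, 1, 0)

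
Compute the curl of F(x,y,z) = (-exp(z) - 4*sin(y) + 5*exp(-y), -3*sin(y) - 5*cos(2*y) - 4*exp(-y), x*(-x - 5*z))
(0, 2*x + 5*z - exp(z), 4*cos(y) + 5*exp(-y))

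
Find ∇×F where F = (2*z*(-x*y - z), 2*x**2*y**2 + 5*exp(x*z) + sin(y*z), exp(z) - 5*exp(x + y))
(-5*x*exp(x*z) - y*cos(y*z) - 5*exp(x + y), -2*x*y - 4*z + 5*exp(x + y), 4*x*y**2 + 2*x*z + 5*z*exp(x*z))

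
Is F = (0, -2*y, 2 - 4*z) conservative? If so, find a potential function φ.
Yes, F is conservative. φ = -y**2 - 2*z**2 + 2*z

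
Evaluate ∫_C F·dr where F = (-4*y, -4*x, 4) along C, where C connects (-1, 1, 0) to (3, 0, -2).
-12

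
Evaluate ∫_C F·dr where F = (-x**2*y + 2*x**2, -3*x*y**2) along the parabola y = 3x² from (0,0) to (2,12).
-312496/105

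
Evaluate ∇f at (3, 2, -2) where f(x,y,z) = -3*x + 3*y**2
(-3, 12, 0)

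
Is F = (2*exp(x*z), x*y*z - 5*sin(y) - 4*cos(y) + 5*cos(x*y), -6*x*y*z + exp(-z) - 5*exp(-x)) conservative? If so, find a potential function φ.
No, ∇×F = (x*(-y - 6*z), 2*x*exp(x*z) + 6*y*z - 5*exp(-x), y*(z - 5*sin(x*y))) ≠ 0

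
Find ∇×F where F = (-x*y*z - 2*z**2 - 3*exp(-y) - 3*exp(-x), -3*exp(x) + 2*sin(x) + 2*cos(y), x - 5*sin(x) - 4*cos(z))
(0, -x*y - 4*z + 5*cos(x) - 1, x*z - 3*exp(x) + 2*cos(x) - 3*exp(-y))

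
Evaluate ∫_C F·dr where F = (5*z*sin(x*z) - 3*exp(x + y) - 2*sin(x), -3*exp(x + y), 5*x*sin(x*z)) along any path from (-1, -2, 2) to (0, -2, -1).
-3 + 5*cos(2) - 2*cos(1) - 3*exp(-2) + 3*exp(-3)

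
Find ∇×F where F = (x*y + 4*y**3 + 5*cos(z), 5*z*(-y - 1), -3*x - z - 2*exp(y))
(5*y - 2*exp(y) + 5, 3 - 5*sin(z), -x - 12*y**2)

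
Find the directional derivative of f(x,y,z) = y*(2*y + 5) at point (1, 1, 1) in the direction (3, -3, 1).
-27*sqrt(19)/19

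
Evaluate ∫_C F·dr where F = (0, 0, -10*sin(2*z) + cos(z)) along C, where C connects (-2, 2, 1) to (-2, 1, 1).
0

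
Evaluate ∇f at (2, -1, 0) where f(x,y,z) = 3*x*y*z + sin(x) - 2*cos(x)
(cos(2) + 2*sin(2), 0, -6)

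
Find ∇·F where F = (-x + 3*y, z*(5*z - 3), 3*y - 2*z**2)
-4*z - 1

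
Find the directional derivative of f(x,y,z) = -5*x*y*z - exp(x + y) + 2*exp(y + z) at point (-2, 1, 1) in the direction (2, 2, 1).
-4*exp(-1)/3 + 20/3 + 2*exp(2)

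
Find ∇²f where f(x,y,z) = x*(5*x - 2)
10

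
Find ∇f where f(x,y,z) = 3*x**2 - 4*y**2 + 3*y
(6*x, 3 - 8*y, 0)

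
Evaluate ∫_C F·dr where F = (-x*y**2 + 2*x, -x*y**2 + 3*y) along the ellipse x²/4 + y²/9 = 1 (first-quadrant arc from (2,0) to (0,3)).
37/2 - 27*pi/8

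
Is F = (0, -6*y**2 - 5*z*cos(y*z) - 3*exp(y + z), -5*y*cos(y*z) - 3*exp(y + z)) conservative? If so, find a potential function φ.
Yes, F is conservative. φ = -2*y**3 - 3*exp(y + z) - 5*sin(y*z)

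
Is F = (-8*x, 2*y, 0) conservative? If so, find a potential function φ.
Yes, F is conservative. φ = -4*x**2 + y**2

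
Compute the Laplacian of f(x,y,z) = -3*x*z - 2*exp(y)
-2*exp(y)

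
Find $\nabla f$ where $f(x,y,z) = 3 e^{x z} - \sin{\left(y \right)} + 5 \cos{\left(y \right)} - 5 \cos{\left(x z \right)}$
(z*(3*exp(x*z) + 5*sin(x*z)), -5*sin(y) - cos(y), x*(3*exp(x*z) + 5*sin(x*z)))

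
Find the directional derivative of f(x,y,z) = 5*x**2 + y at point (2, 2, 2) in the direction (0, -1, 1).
-sqrt(2)/2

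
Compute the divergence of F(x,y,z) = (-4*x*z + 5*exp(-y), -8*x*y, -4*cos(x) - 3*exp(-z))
-8*x - 4*z + 3*exp(-z)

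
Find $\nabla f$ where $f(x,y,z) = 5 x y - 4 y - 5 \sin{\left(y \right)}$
(5*y, 5*x - 5*cos(y) - 4, 0)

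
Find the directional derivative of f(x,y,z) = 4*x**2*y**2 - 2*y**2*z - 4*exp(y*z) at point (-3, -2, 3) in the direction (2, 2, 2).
4*sqrt(3)*(-56*exp(6) - 1)*exp(-6)/3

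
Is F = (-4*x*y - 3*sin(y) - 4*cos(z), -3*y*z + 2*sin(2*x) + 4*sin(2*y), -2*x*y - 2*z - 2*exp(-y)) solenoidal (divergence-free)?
No, ∇·F = -4*y - 3*z + 8*cos(2*y) - 2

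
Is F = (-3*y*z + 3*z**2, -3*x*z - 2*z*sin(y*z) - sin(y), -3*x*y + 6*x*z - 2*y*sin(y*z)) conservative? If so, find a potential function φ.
Yes, F is conservative. φ = -3*x*y*z + 3*x*z**2 + cos(y) + 2*cos(y*z)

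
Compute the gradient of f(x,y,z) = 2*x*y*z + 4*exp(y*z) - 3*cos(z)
(2*y*z, 2*z*(x + 2*exp(y*z)), 2*x*y + 4*y*exp(y*z) + 3*sin(z))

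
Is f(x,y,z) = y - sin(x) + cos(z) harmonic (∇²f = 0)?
No, ∇²f = sin(x) - cos(z)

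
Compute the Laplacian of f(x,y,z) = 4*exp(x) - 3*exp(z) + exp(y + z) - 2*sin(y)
4*exp(x) - 3*exp(z) + 2*exp(y + z) + 2*sin(y)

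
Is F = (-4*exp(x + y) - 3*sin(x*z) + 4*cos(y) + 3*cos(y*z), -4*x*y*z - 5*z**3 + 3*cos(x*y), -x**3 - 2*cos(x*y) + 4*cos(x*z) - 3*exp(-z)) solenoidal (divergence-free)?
No, ∇·F = -4*x*z - 3*x*sin(x*y) - 4*x*sin(x*z) - 3*z*cos(x*z) - 4*exp(x + y) + 3*exp(-z)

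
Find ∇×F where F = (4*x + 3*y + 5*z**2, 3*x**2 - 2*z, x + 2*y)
(4, 10*z - 1, 6*x - 3)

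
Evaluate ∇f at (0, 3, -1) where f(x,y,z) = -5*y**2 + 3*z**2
(0, -30, -6)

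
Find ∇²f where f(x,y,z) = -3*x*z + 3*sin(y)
-3*sin(y)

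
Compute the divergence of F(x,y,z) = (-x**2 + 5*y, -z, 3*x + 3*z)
3 - 2*x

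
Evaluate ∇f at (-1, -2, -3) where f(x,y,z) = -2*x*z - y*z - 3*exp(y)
(6, 3 - 3*exp(-2), 4)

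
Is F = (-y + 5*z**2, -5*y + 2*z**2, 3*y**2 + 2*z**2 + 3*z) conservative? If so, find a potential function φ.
No, ∇×F = (6*y - 4*z, 10*z, 1) ≠ 0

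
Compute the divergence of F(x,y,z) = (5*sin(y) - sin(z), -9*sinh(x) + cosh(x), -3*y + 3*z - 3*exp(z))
3 - 3*exp(z)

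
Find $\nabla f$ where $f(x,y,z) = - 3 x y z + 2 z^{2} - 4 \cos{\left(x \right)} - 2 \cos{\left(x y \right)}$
(-3*y*z + 2*y*sin(x*y) + 4*sin(x), x*(-3*z + 2*sin(x*y)), -3*x*y + 4*z)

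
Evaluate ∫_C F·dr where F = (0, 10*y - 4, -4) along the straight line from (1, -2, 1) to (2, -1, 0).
-15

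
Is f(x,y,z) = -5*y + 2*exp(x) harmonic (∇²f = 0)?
No, ∇²f = 2*exp(x)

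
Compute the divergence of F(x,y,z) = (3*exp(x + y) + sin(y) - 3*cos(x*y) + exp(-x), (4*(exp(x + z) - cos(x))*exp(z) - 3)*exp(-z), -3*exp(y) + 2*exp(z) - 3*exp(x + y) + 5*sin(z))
3*y*sin(x*y) + 2*exp(z) + 3*exp(x + y) + 5*cos(z) - exp(-x)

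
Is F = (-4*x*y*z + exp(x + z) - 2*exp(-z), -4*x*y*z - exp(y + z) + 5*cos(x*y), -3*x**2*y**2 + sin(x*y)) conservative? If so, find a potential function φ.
No, ∇×F = (-6*x**2*y + 4*x*y + x*cos(x*y) + exp(y + z), 6*x*y**2 - 4*x*y - y*cos(x*y) + exp(x + z) + 2*exp(-z), 4*x*z - 4*y*z - 5*y*sin(x*y)) ≠ 0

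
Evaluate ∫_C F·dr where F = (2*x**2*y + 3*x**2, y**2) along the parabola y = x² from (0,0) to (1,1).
26/15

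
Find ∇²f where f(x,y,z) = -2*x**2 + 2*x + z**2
-2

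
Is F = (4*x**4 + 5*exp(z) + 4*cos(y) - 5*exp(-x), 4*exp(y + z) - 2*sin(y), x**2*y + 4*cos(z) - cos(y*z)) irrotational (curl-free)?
No, ∇×F = (x**2 + z*sin(y*z) - 4*exp(y + z), -2*x*y + 5*exp(z), 4*sin(y))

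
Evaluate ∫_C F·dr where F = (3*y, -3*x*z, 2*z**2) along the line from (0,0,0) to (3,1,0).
9/2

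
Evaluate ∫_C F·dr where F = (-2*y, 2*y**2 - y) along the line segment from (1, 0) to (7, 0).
0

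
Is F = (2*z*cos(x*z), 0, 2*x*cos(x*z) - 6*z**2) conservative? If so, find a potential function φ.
Yes, F is conservative. φ = -2*z**3 + 2*sin(x*z)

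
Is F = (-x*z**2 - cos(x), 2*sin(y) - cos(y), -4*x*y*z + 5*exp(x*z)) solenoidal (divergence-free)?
No, ∇·F = -4*x*y + 5*x*exp(x*z) - z**2 + sin(x) + sin(y) + 2*cos(y)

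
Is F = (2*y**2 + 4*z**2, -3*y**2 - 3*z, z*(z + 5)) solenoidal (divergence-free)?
No, ∇·F = -6*y + 2*z + 5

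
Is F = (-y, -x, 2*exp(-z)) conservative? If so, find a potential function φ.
Yes, F is conservative. φ = -x*y - 2*exp(-z)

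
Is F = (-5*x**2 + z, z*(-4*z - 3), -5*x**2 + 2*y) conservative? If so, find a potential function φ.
No, ∇×F = (8*z + 5, 10*x + 1, 0) ≠ 0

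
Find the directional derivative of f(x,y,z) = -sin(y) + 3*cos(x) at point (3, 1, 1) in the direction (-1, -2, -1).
sqrt(6)*(sin(3)/2 + cos(1)/3)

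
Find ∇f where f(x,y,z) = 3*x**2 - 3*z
(6*x, 0, -3)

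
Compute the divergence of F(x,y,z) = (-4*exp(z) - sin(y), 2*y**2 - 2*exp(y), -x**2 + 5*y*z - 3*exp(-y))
9*y - 2*exp(y)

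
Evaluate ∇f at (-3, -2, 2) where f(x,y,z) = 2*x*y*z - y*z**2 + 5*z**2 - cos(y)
(-8, -16 - sin(2), 40)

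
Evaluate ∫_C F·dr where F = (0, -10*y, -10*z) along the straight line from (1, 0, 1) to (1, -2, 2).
-35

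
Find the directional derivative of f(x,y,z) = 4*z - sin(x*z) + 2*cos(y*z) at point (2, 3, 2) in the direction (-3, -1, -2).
sqrt(14)*(-4 + 5*cos(4) + 8*sin(6))/7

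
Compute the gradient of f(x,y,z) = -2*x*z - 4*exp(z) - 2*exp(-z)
(-2*z, 0, -2*x - 4*exp(z) + 2*exp(-z))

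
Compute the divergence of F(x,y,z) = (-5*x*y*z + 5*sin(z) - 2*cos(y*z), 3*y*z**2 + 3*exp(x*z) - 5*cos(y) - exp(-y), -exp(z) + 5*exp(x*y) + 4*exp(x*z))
4*x*exp(x*z) - 5*y*z + 3*z**2 - exp(z) + 5*sin(y) + exp(-y)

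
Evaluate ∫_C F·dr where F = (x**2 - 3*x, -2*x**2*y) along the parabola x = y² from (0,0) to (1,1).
-3/2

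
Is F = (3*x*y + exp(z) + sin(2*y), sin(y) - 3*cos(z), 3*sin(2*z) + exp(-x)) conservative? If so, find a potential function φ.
No, ∇×F = (-3*sin(z), exp(z) + exp(-x), -3*x - 2*cos(2*y)) ≠ 0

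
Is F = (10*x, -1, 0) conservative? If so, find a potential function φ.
Yes, F is conservative. φ = 5*x**2 - y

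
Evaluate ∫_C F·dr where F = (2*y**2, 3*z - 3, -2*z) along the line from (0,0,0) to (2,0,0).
0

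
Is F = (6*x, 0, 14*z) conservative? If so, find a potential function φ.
Yes, F is conservative. φ = 3*x**2 + 7*z**2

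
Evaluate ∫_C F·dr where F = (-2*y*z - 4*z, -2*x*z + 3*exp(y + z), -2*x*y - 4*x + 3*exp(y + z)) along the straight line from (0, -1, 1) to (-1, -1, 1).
2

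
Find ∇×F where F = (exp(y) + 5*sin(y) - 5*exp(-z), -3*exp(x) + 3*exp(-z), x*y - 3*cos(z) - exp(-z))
(x + 3*exp(-z), -y + 5*exp(-z), -3*exp(x) - exp(y) - 5*cos(y))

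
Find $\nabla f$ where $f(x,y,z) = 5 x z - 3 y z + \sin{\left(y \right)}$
(5*z, -3*z + cos(y), 5*x - 3*y)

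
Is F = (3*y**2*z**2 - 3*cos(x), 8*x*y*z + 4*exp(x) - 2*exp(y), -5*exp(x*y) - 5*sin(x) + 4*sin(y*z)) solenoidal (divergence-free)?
No, ∇·F = 8*x*z + 4*y*cos(y*z) - 2*exp(y) + 3*sin(x)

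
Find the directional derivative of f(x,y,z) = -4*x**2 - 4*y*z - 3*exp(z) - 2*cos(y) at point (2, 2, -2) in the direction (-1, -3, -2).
sqrt(14)*(-3*exp(2)*sin(2) + 3 + 4*exp(2))*exp(-2)/7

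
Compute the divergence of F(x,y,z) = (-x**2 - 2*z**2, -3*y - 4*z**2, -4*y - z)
-2*x - 4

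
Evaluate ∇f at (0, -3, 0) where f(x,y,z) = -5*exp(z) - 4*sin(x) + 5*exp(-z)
(-4, 0, -10)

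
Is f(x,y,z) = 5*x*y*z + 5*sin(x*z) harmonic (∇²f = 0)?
No, ∇²f = -5*(x**2 + z**2)*sin(x*z)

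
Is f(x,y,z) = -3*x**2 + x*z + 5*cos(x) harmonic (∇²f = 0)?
No, ∇²f = -5*cos(x) - 6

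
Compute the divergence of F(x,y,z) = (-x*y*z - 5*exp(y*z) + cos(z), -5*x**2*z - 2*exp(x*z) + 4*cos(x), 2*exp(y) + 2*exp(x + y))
-y*z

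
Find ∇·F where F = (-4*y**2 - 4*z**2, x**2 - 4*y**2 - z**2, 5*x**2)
-8*y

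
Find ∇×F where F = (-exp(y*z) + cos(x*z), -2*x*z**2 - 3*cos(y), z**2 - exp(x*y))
(x*(4*z - exp(x*y)), -x*sin(x*z) + y*exp(x*y) - y*exp(y*z), z*(-2*z + exp(y*z)))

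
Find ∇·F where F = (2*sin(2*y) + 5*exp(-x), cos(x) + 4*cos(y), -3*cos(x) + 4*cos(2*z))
-4*sin(y) - 8*sin(2*z) - 5*exp(-x)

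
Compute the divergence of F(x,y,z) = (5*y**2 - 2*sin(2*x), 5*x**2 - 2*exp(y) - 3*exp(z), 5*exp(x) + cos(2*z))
-2*exp(y) - 2*sin(2*z) - 4*cos(2*x)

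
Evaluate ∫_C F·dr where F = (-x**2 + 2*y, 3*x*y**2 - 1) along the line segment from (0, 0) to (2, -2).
-50/3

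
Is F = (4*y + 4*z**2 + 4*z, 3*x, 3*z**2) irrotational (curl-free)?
No, ∇×F = (0, 8*z + 4, -1)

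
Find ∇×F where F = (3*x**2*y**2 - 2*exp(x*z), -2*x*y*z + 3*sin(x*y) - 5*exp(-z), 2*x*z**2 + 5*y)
(2*x*y + 5 - 5*exp(-z), -2*x*exp(x*z) - 2*z**2, y*(-6*x**2 - 2*z + 3*cos(x*y)))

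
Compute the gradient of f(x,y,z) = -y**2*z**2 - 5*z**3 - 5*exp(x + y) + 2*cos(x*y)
(-2*y*sin(x*y) - 5*exp(x + y), -2*x*sin(x*y) - 2*y*z**2 - 5*exp(x + y), z*(-2*y**2 - 15*z))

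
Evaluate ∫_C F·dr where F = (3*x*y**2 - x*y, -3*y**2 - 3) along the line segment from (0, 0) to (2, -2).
86/3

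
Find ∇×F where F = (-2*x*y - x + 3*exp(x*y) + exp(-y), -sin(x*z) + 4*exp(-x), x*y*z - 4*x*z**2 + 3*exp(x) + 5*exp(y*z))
(x*z + x*cos(x*z) + 5*z*exp(y*z), -y*z + 4*z**2 - 3*exp(x), -3*x*exp(x*y) + 2*x - z*cos(x*z) + exp(-y) - 4*exp(-x))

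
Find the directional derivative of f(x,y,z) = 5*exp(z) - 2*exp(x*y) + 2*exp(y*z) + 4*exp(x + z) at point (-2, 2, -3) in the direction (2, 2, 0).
sqrt(2)*(-3 + 2*E)*exp(-6)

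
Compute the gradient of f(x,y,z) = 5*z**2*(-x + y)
(-5*z**2, 5*z**2, 10*z*(-x + y))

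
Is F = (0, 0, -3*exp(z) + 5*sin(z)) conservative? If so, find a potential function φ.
Yes, F is conservative. φ = -3*exp(z) - 5*cos(z)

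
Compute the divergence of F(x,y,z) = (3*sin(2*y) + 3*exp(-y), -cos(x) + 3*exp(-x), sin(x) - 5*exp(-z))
5*exp(-z)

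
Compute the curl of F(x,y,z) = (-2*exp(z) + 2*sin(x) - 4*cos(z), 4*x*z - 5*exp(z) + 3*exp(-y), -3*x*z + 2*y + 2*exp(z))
(-4*x + 5*exp(z) + 2, 3*z - 2*exp(z) + 4*sin(z), 4*z)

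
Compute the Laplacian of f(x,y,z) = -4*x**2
-8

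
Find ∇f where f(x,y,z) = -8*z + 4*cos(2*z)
(0, 0, -8*sin(2*z) - 8)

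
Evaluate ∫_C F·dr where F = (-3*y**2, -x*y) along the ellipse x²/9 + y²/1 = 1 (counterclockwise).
0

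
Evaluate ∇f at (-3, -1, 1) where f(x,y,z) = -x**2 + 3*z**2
(6, 0, 6)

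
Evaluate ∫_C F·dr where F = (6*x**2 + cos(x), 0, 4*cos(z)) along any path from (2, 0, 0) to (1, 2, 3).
-14 - sin(2) + 4*sin(3) + sin(1)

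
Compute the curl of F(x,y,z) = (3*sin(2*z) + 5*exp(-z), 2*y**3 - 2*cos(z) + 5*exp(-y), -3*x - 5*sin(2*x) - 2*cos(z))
(-2*sin(z), 10*cos(2*x) + 6*cos(2*z) + 3 - 5*exp(-z), 0)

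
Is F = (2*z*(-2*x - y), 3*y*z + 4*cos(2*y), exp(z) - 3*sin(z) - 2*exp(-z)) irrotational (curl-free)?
No, ∇×F = (-3*y, -4*x - 2*y, 2*z)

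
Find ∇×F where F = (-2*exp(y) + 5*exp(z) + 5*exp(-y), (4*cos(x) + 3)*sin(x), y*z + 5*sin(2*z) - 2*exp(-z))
(z, 5*exp(z), 2*exp(y) + 3*cos(x) + 4*cos(2*x) + 5*exp(-y))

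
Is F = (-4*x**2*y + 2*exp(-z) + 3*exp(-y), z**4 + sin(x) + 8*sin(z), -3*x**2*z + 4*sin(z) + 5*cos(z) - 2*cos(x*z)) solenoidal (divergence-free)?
No, ∇·F = -3*x**2 - 8*x*y + 2*x*sin(x*z) - 5*sin(z) + 4*cos(z)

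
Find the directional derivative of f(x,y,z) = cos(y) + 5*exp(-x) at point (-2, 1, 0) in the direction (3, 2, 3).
-sqrt(22)*(2*sin(1) + 15*exp(2))/22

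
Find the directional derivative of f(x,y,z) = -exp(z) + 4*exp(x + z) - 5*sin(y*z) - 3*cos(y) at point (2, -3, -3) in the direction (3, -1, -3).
3*sqrt(19)*(1 + exp(3)*sin(3) - 20*exp(3)*cos(9))*exp(-3)/19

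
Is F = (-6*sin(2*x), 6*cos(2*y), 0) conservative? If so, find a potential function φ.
Yes, F is conservative. φ = 3*sin(2*y) + 3*cos(2*x)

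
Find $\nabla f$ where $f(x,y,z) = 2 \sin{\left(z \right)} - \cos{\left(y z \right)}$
(0, z*sin(y*z), y*sin(y*z) + 2*cos(z))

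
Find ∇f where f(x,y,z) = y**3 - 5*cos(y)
(0, 3*y**2 + 5*sin(y), 0)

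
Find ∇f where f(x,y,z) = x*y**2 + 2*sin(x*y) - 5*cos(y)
(y*(y + 2*cos(x*y)), 2*x*y + 2*x*cos(x*y) + 5*sin(y), 0)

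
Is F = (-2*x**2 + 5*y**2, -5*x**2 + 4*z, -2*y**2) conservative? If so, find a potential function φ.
No, ∇×F = (-4*y - 4, 0, -10*x - 10*y) ≠ 0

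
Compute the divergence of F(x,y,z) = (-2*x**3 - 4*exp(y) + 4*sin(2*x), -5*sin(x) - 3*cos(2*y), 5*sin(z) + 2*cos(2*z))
-6*x**2 + 6*sin(2*y) - 4*sin(2*z) + 8*cos(2*x) + 5*cos(z)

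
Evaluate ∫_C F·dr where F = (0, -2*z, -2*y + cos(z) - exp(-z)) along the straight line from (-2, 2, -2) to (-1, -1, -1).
-10 - exp(2) - sin(1) + sin(2) + E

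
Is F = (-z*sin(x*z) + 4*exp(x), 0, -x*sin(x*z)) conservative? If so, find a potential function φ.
Yes, F is conservative. φ = 4*exp(x) + cos(x*z)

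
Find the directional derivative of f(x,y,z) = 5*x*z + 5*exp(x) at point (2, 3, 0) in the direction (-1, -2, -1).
5*sqrt(6)*(-exp(2) - 2)/6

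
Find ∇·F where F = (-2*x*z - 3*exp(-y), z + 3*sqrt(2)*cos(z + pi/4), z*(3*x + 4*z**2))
3*x + 12*z**2 - 2*z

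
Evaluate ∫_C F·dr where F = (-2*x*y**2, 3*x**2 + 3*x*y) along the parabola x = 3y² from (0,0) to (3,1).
33/20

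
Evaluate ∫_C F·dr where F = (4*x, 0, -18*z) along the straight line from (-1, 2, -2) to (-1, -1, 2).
0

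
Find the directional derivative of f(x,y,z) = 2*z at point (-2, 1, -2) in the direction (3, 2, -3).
-3*sqrt(22)/11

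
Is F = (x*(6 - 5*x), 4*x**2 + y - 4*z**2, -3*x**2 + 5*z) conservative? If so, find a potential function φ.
No, ∇×F = (8*z, 6*x, 8*x) ≠ 0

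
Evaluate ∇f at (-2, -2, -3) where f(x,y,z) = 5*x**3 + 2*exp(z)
(60, 0, 2*exp(-3))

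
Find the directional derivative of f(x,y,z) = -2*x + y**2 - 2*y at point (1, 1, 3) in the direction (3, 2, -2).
-6*sqrt(17)/17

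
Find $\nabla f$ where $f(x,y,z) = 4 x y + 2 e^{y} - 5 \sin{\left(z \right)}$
(4*y, 4*x + 2*exp(y), -5*cos(z))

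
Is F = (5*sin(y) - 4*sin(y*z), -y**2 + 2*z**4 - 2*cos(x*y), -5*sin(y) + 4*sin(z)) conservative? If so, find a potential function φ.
No, ∇×F = (-8*z**3 - 5*cos(y), -4*y*cos(y*z), 2*y*sin(x*y) + 4*z*cos(y*z) - 5*cos(y)) ≠ 0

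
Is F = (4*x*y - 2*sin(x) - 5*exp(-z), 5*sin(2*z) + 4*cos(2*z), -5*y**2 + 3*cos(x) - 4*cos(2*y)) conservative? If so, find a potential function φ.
No, ∇×F = (-10*y + 8*sin(2*y) + 8*sin(2*z) - 10*cos(2*z), 3*sin(x) + 5*exp(-z), -4*x) ≠ 0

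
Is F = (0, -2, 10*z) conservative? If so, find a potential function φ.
Yes, F is conservative. φ = -2*y + 5*z**2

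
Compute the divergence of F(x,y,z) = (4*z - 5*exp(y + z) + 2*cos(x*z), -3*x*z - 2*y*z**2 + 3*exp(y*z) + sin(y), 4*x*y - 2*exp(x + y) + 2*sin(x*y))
-2*z**2 + 3*z*exp(y*z) - 2*z*sin(x*z) + cos(y)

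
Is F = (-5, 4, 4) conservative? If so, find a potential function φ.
Yes, F is conservative. φ = -5*x + 4*y + 4*z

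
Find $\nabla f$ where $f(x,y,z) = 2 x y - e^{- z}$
(2*y, 2*x, exp(-z))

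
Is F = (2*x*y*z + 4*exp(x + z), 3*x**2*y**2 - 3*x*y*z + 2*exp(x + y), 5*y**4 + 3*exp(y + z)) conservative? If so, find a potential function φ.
No, ∇×F = (3*x*y + 20*y**3 + 3*exp(y + z), 2*x*y + 4*exp(x + z), 6*x*y**2 - 2*x*z - 3*y*z + 2*exp(x + y)) ≠ 0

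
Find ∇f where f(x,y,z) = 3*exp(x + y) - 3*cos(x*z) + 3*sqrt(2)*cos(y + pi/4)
(3*z*sin(x*z) + 3*exp(x + y), 3*exp(x + y) - 3*sqrt(2)*sin(y + pi/4), 3*x*sin(x*z))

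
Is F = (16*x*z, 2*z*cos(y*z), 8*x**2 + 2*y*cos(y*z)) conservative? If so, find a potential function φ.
Yes, F is conservative. φ = 8*x**2*z + 2*sin(y*z)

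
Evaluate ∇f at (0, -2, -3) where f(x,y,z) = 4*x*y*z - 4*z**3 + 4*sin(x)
(28, 0, -108)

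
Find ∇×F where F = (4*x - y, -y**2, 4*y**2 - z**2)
(8*y, 0, 1)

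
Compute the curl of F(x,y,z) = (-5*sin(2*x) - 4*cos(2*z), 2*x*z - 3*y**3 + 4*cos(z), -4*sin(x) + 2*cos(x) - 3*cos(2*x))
(-2*x + 4*sin(z), 2*sin(x) - 6*sin(2*x) + 8*sin(2*z) + 4*cos(x), 2*z)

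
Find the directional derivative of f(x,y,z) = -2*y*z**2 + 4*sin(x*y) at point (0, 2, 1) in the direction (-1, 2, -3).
6*sqrt(14)/7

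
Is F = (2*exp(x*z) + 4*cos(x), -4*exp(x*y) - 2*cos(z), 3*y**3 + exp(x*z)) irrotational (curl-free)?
No, ∇×F = (9*y**2 - 2*sin(z), (2*x - z)*exp(x*z), -4*y*exp(x*y))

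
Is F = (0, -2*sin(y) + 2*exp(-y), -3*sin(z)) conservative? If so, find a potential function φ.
Yes, F is conservative. φ = 2*cos(y) + 3*cos(z) - 2*exp(-y)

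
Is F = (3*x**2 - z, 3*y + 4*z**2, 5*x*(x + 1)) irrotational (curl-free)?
No, ∇×F = (-8*z, -10*x - 6, 0)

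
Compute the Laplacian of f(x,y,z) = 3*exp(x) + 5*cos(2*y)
3*exp(x) - 20*cos(2*y)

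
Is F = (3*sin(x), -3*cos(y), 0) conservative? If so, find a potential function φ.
Yes, F is conservative. φ = -3*sin(y) - 3*cos(x)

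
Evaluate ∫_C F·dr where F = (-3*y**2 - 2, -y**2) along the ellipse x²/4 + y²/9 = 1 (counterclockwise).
0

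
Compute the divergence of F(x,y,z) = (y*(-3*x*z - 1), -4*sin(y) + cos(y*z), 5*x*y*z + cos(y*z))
5*x*y - 3*y*z - y*sin(y*z) - z*sin(y*z) - 4*cos(y)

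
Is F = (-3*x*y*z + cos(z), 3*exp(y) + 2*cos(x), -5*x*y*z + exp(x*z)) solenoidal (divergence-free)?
No, ∇·F = -5*x*y + x*exp(x*z) - 3*y*z + 3*exp(y)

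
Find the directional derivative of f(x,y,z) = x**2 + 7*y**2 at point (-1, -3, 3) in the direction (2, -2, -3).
80*sqrt(17)/17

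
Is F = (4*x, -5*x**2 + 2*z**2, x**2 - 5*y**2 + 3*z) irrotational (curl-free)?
No, ∇×F = (-10*y - 4*z, -2*x, -10*x)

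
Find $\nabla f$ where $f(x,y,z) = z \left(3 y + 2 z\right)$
(0, 3*z, 3*y + 4*z)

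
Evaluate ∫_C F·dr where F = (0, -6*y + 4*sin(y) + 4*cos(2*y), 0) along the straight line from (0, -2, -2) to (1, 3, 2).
-15 + 4*cos(2) + 2*sin(4) + 2*sin(6) - 4*cos(3)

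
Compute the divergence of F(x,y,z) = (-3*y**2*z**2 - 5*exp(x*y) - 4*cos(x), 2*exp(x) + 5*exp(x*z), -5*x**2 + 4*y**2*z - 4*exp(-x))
4*y**2 - 5*y*exp(x*y) + 4*sin(x)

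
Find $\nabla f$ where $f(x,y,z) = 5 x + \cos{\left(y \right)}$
(5, -sin(y), 0)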